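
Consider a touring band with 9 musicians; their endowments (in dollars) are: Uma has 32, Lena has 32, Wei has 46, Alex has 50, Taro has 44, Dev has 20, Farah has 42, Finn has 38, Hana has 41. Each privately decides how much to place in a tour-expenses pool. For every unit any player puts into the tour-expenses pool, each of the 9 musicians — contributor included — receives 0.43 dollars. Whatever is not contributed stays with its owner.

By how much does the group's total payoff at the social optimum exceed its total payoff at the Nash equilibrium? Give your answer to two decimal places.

990.15 dollars

The private return per contributed unit is 0.43 < 1 for everyone, so the Nash equilibrium is zero contribution and the group total is Σ E_j = 32 + 32 + 46 + 50 + 44 + 20 + 42 + 38 + 41 = 345.
Each contributed unit returns 3.870 to the group, so the social optimum is full contribution by everyone: group total = 3.870 × 345 = 1335.15.
Efficiency loss = (3.870 − 1) × 345 = 990.15.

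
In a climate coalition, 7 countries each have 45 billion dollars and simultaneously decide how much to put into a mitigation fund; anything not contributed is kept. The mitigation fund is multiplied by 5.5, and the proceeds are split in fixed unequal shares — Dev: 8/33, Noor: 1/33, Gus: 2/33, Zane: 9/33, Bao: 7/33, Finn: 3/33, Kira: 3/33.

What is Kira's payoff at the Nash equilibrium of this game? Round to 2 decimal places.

Player j's private return per contributed unit is 5.5 × (j's share). Contributing is weakly dominant for j when that share is at least 1/5.5 = 0.1818, and contributing 0 is dominant otherwise.
The shares above 0.1818 belong to Dev, Zane and Bao, contributing 45 each; the remaining 4 contribute 0. Total contributed: 135.
Kira keeps 45 and receives 5.5 × 135 × 3/33 = 67.50 from the mitigation fund, for a payoff of 112.50.

112.50 billion dollars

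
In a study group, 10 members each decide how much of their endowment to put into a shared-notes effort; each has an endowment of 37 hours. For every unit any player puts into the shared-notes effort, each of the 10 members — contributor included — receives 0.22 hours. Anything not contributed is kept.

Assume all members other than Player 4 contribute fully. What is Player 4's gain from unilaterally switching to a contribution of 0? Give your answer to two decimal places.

28.86 hours

Switching from a contribution of 37 to 0 lets Player 4 keep an extra 37 hours, but lowers the shared-notes effort by 37, which costs Player 4 their own share of that drop: 0.22 × 37 = 8.14.
Net gain = 37 − 8.14 = 28.86. The private return per contributed unit (0.22) is below 1, so free-riding is indeed the best response regardless of what the others do.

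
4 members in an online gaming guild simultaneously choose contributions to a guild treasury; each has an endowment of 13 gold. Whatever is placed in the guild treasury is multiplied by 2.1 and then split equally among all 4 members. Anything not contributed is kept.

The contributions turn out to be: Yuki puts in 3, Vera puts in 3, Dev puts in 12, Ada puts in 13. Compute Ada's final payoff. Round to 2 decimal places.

Total contributed: 3 + 3 + 12 + 13 = 31.
Each receives 2.1 × 31 / 4 = 16.28 from the guild treasury.
Ada keeps 13 − 13 = 0, so Ada's payoff is 0 + 16.28 = 16.28.

16.28 gold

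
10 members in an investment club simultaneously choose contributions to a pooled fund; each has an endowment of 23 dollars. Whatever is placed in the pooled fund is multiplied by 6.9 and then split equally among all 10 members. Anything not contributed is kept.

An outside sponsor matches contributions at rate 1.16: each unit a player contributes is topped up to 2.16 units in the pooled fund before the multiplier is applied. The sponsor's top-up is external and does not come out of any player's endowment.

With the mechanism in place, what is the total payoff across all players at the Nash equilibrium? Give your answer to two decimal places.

With the mechanism, a contributed unit returns 6.9 × 2.16 / 10 = 1.4904 per unit of net cost to the contributor — now above 1 — so contributing fully is weakly dominant for every player.
So the Nash equilibrium is full contribution by all 10; the group earns 6.9 × 2.16 × 230 = 3427.92.

3427.92 dollars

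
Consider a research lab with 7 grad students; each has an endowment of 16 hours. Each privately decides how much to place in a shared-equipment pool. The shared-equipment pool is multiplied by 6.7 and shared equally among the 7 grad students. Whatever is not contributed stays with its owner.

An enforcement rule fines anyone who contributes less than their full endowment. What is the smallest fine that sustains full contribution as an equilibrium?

0.69 hours

Given the others contribute fully, the best deviation is to contribute 0 (any partial contribution still incurs the fine and gives up units whose private return 0.9571 is below 1).
Deviating from 16 to 0 saves 16 hours but forfeits the deviator's share of the drop in the shared-equipment pool: 6.7/7 × 16 = 15.31.
So the deviation gain is 16 − 15.31 = 0.69, and the fine must be at least 0.69 hours to wipe it out.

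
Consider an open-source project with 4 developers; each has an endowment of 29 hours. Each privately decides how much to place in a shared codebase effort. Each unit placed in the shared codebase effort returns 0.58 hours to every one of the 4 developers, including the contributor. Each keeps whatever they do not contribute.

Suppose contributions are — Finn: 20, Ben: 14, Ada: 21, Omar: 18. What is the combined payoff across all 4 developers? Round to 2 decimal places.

212.36 hours

Total contributed: 20 + 14 + 21 + 18 = 73; total kept: 4 × 29 − 73 = 43.
The shared codebase effort pays out 0.58 × 4 × 73 = 169.36 in aggregate.
Group total = 43 + 169.36 = 212.36.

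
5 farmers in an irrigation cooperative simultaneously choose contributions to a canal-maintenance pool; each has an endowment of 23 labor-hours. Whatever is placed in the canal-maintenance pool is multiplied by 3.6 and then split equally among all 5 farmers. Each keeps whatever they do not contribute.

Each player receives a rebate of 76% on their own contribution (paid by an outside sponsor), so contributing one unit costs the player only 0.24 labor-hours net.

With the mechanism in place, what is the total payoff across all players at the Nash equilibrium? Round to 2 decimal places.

The effective private return per unit is now (3.6/5) / 0.24 = 3.0000 > 1, so every player's dominant strategy flips to full contribution.
At the Nash equilibrium everyone contributes 23. Group total payoff = 5 × (23 × 0.76 + 3.6 × 23) = 501.40.

501.40 labor-hours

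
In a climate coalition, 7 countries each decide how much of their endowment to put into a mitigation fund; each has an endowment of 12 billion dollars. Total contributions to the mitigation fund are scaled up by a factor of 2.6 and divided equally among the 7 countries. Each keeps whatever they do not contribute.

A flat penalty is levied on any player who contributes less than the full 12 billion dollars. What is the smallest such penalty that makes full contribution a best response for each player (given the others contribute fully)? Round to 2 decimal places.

7.54 billion dollars

Given the others contribute fully, the best deviation is to contribute 0 (any partial contribution still incurs the fine and gives up units whose private return 0.3714 is below 1).
Deviating from 12 to 0 saves 12 billion dollars but forfeits the deviator's share of the drop in the mitigation fund: 2.6/7 × 12 = 4.46.
So the deviation gain is 12 − 4.46 = 7.54, and the fine must be at least 7.54 billion dollars to wipe it out.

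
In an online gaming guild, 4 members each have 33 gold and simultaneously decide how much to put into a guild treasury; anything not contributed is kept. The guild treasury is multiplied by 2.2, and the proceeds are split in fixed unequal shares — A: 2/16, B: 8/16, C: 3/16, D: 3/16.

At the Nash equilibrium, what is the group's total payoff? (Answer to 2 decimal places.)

171.60 gold

For player j, contributing a unit is worthwhile iff 2.2 × (j's share) ≥ 1, i.e. iff j's share is at least 0.4545.
Only B (8/16) clears that bar, contributing 33; the remaining 3 contribute 0. Total contributed: 33.
The guild treasury pays out 2.2 × 33 = 72.60 in total (split across the unequal shares, but the aggregate is all that matters for the group sum).
The 3 free-riders keep 33 each, adding 99. Group total = 99 + 72.60 = 171.60.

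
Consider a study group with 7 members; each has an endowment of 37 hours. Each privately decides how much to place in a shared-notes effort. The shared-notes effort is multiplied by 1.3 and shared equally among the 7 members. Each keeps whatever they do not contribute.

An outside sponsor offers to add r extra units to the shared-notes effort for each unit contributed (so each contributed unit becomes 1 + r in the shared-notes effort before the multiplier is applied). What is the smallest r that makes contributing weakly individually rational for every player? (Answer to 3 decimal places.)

With matching at rate r, one contributed unit becomes (1 + r) in the shared-notes effort and returns 1.3 × (1 + r) / 7 to the contributor.
Setting this equal to 1: 1 + r = 7/1.3 = 5.3846.
So the minimum matching rate is r = 5.3846 − 1 = 4.385.

4.385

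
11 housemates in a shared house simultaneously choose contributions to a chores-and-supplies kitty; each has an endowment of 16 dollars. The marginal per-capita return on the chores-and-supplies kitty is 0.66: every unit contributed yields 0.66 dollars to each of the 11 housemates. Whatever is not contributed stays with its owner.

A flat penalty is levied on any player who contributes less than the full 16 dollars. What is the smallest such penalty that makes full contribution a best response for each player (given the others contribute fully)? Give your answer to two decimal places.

5.44 dollars

Given the others contribute fully, the best deviation is to contribute 0 (any partial contribution still incurs the fine and gives up units whose private return 0.66 is below 1).
Deviating from 16 to 0 saves 16 dollars but forfeits the deviator's share of the drop in the chores-and-supplies kitty: 0.66 × 16 = 10.56.
So the deviation gain is 16 − 10.56 = 5.44, and the fine must be at least 5.44 dollars to wipe it out.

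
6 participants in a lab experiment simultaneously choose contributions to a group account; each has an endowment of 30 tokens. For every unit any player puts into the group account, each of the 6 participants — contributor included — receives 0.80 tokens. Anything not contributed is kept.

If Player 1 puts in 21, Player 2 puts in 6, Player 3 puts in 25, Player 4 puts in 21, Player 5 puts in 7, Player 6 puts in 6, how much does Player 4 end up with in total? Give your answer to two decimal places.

77.80 tokens

Total contributed: 21 + 6 + 25 + 21 + 7 + 6 = 86.
Each receives 0.80 × 86 = 68.80 from the group account.
Player 4 keeps 30 − 21 = 9, so Player 4's payoff is 9 + 68.80 = 77.80.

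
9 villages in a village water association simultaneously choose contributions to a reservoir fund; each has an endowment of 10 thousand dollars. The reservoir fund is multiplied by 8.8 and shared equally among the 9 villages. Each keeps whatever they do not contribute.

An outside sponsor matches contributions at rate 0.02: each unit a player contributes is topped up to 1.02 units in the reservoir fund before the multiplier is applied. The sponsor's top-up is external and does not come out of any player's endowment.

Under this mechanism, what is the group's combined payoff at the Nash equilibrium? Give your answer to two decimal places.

The effective private return is 8.8 × 1.02 / 9 = 0.9973, which is still under 1, so the mechanism doesn't change anyone's dominant strategy: zero contribution.
Everyone keeps their endowment and the group total is 9 × 10 = 90.

90.00 thousand dollars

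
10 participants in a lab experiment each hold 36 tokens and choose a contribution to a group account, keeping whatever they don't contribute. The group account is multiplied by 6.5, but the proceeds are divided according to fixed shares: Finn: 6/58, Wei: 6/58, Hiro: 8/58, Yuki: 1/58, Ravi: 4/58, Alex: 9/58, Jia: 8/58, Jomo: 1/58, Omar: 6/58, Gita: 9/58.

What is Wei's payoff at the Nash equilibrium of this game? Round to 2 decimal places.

For player j, contributing a unit is worthwhile iff 6.5 × (j's share) ≥ 1, i.e. iff j's share is at least 0.1538.
The shares above 0.1538 belong to Alex and Gita, contributing 36 each; the remaining 8 contribute 0. Total contributed: 72.
Wei keeps 36 and receives 6.5 × 72 × 6/58 = 48.41 from the group account, for a payoff of 84.41.

84.41 tokens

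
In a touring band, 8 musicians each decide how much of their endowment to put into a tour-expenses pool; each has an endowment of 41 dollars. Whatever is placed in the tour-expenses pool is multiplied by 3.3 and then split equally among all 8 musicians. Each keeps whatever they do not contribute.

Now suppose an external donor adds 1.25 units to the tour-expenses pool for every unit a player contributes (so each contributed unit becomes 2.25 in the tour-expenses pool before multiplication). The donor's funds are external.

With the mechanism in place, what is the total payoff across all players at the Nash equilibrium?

328.00 dollars

Even with the mechanism, each unit contributed returns only 3.3 × 2.25 / 8 = 0.9281 per unit of net cost, so contributing nothing is still dominant.
At the Nash equilibrium no one contributes; group total payoff = 8 × 41 = 328.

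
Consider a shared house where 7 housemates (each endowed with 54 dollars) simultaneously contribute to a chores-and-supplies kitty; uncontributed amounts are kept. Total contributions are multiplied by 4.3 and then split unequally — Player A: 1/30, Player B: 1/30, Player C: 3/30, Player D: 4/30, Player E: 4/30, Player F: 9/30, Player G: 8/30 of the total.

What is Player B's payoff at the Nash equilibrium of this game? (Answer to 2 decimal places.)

For player j, contributing a unit is worthwhile iff 4.3 × (j's share) ≥ 1, i.e. iff j's share is at least 0.2326.
Player F and Player G are above the threshold, contributing 54 each; the remaining 5 contribute 0. Total contributed: 108.
Player B keeps 54 and receives 4.3 × 108 × 1/30 = 15.48 from the chores-and-supplies kitty, for a payoff of 69.48.

69.48 dollars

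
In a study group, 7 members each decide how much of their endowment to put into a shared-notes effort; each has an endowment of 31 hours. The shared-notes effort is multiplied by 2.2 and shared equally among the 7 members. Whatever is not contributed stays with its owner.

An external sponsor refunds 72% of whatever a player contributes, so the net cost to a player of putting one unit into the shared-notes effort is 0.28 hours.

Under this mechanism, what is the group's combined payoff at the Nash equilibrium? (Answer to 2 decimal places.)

With the mechanism, a contributed unit returns (2.2/7) / 0.28 = 1.1224 per unit of net cost to the contributor — now above 1 — so contributing fully is weakly dominant for every player.
At the Nash equilibrium everyone contributes 31. Group total payoff = 7 × (31 × 0.72 + 2.2 × 31) = 633.64.

633.64 hours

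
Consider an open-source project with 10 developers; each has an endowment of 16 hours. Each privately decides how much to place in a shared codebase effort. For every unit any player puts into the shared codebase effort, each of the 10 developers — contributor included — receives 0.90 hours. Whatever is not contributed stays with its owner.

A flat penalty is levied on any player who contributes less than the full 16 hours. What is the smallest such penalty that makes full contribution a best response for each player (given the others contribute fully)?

1.60 hours

Given the others contribute fully, the best deviation is to contribute 0 (any partial contribution still incurs the fine and gives up units whose private return 0.90 is below 1).
Deviating from 16 to 0 saves 16 hours but forfeits the deviator's share of the drop in the shared codebase effort: 0.90 × 16 = 14.40.
So the deviation gain is 16 − 14.40 = 1.60, and the fine must be at least 1.60 hours to wipe it out.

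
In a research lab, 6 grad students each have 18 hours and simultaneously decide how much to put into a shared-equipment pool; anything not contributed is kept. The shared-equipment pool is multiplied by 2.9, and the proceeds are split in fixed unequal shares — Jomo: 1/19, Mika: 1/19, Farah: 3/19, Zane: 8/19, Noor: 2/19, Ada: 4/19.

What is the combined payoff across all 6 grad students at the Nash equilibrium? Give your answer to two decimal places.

Each unit j contributes comes back to j as 2.9 × (j's share), so j prefers to contribute only if that share exceeds 1/2.9 = 0.3448; otherwise keeping the unit dominates.
Zane alone (share 8/19) is above the threshold, contributing 18; the remaining 5 contribute 0. Total contributed: 18.
The shared-equipment pool pays out 2.9 × 18 = 52.20 in total (split across the unequal shares, but the aggregate is all that matters for the group sum).
The 5 free-riders keep 18 each, adding 90. Group total = 90 + 52.20 = 142.20.

142.20 hours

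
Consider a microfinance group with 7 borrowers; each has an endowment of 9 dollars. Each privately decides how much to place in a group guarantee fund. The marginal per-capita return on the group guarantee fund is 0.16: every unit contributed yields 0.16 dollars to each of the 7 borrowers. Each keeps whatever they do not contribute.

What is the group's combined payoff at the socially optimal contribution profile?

70.56 dollars

Each contributed unit returns 1.120 to the group as a whole (0.16 to each of 7 players), which exceeds 1, so the social optimum is full contribution: group total = 1.120 × 63 = 70.56.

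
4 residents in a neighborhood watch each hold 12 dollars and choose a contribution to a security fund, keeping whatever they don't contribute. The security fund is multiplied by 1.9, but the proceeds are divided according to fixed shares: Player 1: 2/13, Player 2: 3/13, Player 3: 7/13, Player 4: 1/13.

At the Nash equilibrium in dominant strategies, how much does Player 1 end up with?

Each unit j contributes comes back to j as 1.9 × (j's share), so j prefers to contribute only if that share exceeds 1/1.9 = 0.5263; otherwise keeping the unit dominates.
Only Player 3 (7/13) clears that bar, contributing 12; the remaining 3 contribute 0. Total contributed: 12.
Player 1 keeps 12 and receives 1.9 × 12 × 2/13 = 3.51 from the security fund, for a payoff of 15.51.

15.51 dollars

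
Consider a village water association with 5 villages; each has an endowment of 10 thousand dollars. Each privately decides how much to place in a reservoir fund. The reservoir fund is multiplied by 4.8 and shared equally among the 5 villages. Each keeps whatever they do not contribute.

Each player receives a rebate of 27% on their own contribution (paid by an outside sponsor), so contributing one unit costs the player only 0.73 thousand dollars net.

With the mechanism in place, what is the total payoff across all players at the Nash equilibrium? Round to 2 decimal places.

The effective private return per unit is now (4.8/5) / 0.73 = 1.3151 > 1, so every player's dominant strategy flips to full contribution.
At the Nash equilibrium everyone contributes 10. Group total payoff = 5 × (10 × 0.27 + 4.8 × 10) = 253.50.

253.50 thousand dollars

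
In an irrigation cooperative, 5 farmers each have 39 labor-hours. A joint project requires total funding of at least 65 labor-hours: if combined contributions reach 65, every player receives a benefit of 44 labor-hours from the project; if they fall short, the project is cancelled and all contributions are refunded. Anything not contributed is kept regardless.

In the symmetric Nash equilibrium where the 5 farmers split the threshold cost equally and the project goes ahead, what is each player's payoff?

Equal share of the threshold: 65/5 = 13.
At this profile no one gains by cutting their contribution: any cut drops the total below 65, the project is cancelled, contributions are refunded, and the deviator ends with 39, which is less than 39 − 13 + 44 = 70. Contributing more than 13 just wastes the excess. So contributing exactly 13 is a best response.
Each player's payoff: 39 − 13 + 44 = 70.

70 labor-hours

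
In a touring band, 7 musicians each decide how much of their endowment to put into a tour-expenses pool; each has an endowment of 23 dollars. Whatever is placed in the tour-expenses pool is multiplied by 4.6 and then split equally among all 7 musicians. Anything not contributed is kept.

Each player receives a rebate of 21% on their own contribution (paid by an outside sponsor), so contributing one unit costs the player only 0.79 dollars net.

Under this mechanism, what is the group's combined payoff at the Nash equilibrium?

161.00 dollars

Even with the mechanism, each unit contributed returns only (4.6/7) / 0.79 = 0.8318 per unit of net cost, so contributing nothing is still dominant.
At the Nash equilibrium no one contributes; group total payoff = 7 × 23 = 161.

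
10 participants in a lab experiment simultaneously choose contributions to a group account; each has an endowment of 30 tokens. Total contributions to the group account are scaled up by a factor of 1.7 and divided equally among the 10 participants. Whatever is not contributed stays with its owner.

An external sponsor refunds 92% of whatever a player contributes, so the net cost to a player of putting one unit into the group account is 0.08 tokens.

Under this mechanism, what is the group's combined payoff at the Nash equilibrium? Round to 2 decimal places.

786.00 tokens

The effective private return per unit is now (1.7/10) / 0.08 = 2.1250 > 1, so every player's dominant strategy flips to full contribution.
At the Nash equilibrium everyone contributes 30. Group total payoff = 10 × (30 × 0.92 + 1.7 × 30) = 786.00.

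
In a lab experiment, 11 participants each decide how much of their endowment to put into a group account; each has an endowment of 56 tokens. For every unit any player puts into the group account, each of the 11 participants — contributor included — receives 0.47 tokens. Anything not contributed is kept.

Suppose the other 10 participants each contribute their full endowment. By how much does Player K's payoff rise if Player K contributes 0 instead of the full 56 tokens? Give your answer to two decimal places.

Switching from a contribution of 56 to 0 lets Player K keep an extra 56 tokens, but lowers the group account by 56, which costs Player K their own share of that drop: 0.47 × 56 = 26.32.
Net gain = 56 − 26.32 = 29.68. The private return per contributed unit (0.47) is below 1, so free-riding is indeed the best response regardless of what the others do.

29.68 tokens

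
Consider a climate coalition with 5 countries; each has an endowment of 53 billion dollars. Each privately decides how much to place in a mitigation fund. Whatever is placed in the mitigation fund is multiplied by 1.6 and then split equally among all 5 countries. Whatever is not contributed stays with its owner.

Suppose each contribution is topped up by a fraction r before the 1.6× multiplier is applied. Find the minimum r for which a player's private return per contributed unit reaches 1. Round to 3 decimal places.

2.125

With matching at rate r, one contributed unit becomes (1 + r) in the mitigation fund and returns 1.6 × (1 + r) / 5 to the contributor.
Setting this equal to 1: 1 + r = 5/1.6 = 3.1250.
So the minimum matching rate is r = 3.1250 − 1 = 2.125.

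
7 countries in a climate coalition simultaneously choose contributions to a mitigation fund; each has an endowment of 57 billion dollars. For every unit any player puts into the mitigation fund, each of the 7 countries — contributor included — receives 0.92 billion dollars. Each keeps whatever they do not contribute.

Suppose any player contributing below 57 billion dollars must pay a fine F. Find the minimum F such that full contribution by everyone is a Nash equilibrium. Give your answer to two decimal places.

4.56 billion dollars

Given the others contribute fully, the best deviation is to contribute 0 (any partial contribution still incurs the fine and gives up units whose private return 0.92 is below 1).
Deviating from 57 to 0 saves 57 billion dollars but forfeits the deviator's share of the drop in the mitigation fund: 0.92 × 57 = 52.44.
So the deviation gain is 57 − 52.44 = 4.56, and the fine must be at least 4.56 billion dollars to wipe it out.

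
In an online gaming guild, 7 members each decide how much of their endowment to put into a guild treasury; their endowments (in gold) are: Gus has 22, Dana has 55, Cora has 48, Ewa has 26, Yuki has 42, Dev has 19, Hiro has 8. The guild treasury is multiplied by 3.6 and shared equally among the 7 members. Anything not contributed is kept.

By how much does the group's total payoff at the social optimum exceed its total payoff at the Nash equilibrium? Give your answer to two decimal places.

572.00 gold

The private return per contributed unit is 3.6/7 = 0.5143 < 1 for every player regardless of endowment, so the Nash equilibrium is zero contribution and the group total is Σ E_j = 22 + 55 + 48 + 26 + 42 + 19 + 8 = 220.
Each contributed unit returns 3.600 to the group, so the social optimum is full contribution by everyone: group total = 3.600 × 220 = 792.00.
Efficiency loss = (3.600 − 1) × 220 = 572.00.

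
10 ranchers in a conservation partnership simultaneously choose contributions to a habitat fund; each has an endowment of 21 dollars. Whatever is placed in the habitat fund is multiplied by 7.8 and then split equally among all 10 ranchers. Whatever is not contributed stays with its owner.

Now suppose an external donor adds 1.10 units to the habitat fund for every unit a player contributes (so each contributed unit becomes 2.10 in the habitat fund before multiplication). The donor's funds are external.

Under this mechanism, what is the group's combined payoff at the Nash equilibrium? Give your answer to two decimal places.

The effective private return per unit is now 7.8 × 2.10 / 10 = 1.6380 > 1, so every player's dominant strategy flips to full contribution.
So the Nash equilibrium is full contribution by all 10; the group earns 7.8 × 2.10 × 210 = 3439.80.

3439.80 dollars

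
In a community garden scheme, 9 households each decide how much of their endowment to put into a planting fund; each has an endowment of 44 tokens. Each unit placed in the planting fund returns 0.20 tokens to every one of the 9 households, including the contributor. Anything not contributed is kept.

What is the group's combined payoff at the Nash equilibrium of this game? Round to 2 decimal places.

The private return per contributed unit is 0.20 < 1, so contributing 0 is dominant for every player. At the Nash equilibrium everyone keeps their 44, and the group total is 9 × 44 = 396.

396.00 tokens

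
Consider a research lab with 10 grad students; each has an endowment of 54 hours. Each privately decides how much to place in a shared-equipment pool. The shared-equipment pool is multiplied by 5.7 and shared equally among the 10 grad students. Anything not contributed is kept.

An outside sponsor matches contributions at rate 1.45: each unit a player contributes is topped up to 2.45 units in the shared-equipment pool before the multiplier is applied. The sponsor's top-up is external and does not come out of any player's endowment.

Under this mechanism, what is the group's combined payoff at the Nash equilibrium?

7541.10 hours

With the mechanism, a contributed unit returns 5.7 × 2.45 / 10 = 1.3965 per unit of net cost to the contributor — now above 1 — so contributing fully is weakly dominant for every player.
So the Nash equilibrium is full contribution by all 10; the group earns 5.7 × 2.45 × 540 = 7541.10.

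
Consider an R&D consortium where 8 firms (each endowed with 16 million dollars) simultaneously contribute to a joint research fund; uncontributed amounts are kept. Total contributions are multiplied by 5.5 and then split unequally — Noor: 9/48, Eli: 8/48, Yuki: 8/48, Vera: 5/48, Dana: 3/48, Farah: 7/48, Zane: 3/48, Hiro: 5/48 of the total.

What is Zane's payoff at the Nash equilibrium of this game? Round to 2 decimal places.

For player j, contributing a unit is worthwhile iff 5.5 × (j's share) ≥ 1, i.e. iff j's share is at least 0.1818.
Noor alone (share 9/48) is above the threshold, contributing 16; the remaining 7 contribute 0. Total contributed: 16.
Zane keeps 16 and receives 5.5 × 16 × 3/48 = 5.50 from the joint research fund, for a payoff of 21.50.

21.50 million dollars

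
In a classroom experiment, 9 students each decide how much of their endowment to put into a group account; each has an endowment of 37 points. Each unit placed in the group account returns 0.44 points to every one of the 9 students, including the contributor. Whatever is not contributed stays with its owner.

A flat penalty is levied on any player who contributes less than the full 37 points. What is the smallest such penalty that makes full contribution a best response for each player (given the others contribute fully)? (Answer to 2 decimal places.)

Given the others contribute fully, the best deviation is to contribute 0 (any partial contribution still incurs the fine and gives up units whose private return 0.44 is below 1).
Deviating from 37 to 0 saves 37 points but forfeits the deviator's share of the drop in the group account: 0.44 × 37 = 16.28.
So the deviation gain is 37 − 16.28 = 20.72, and the fine must be at least 20.72 points to wipe it out.

20.72 points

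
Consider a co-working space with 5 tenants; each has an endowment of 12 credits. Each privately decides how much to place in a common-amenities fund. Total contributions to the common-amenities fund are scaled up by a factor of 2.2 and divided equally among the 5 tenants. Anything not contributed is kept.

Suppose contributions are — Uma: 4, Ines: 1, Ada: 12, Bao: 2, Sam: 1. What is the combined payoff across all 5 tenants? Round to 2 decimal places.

Total contributed: 4 + 1 + 12 + 2 + 1 = 20; total kept: 5 × 12 − 20 = 40.
The common-amenities fund pays out 2.2 × 20 = 44.00 in aggregate.
Group total = 40 + 44.00 = 84.00.

84.00 credits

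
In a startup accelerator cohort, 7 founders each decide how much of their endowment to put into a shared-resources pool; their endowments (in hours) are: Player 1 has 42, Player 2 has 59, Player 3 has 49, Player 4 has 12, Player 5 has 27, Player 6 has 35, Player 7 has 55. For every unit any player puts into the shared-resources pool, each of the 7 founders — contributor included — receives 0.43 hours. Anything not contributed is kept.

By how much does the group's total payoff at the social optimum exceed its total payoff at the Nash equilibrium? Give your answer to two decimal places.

The private return per contributed unit is 0.43 < 1 for everyone, so the Nash equilibrium is zero contribution and the group total is Σ E_j = 42 + 59 + 49 + 12 + 27 + 35 + 55 = 279.
Each contributed unit returns 3.010 to the group, so the social optimum is full contribution by everyone: group total = 3.010 × 279 = 839.79.
Efficiency loss = (3.010 − 1) × 279 = 560.79.

560.79 hours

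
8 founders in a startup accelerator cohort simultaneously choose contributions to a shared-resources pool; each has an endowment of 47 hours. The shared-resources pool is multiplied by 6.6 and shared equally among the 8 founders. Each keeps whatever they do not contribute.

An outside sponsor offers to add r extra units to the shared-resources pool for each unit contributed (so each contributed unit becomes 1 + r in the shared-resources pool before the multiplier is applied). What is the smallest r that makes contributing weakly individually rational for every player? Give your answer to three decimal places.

0.212

With matching at rate r, one contributed unit becomes (1 + r) in the shared-resources pool and returns 6.6 × (1 + r) / 8 to the contributor.
Setting this equal to 1: 1 + r = 8/6.6 = 1.2121.
So the minimum matching rate is r = 1.2121 − 1 = 0.212.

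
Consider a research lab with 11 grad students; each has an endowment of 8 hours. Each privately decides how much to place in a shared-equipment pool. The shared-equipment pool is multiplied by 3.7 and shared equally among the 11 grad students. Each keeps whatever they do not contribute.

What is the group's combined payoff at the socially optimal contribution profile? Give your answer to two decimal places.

Each contributed unit returns 3.700 to the group as a whole (0.3364 to each of 11 players), which exceeds 1, so the social optimum is full contribution: group total = 3.700 × 88 = 325.60.

325.60 hours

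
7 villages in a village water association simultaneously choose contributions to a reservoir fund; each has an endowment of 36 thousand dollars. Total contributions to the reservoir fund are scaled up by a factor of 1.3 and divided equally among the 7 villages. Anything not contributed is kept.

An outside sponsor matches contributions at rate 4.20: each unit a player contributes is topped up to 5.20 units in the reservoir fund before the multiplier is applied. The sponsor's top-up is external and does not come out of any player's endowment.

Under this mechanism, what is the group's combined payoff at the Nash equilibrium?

252.00 thousand dollars

Even with the mechanism, each unit contributed returns only 1.3 × 5.20 / 7 = 0.9657 per unit of net cost, so contributing nothing is still dominant.
At the Nash equilibrium no one contributes; group total payoff = 7 × 36 = 252.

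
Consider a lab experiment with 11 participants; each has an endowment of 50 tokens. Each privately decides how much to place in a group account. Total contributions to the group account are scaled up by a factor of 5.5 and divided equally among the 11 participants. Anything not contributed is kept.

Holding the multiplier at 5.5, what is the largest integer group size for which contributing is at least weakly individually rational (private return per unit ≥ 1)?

Private return per unit is 5.5/(group size), which is ≥ 1 whenever the group size is ≤ 5.5.
The largest such integer is 5.

5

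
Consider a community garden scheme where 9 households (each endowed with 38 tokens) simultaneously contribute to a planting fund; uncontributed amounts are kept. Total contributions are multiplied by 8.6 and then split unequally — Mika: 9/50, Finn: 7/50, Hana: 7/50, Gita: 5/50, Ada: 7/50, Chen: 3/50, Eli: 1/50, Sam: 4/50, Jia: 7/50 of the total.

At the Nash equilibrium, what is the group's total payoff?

Player j's private return per contributed unit is 8.6 × (j's share). Contributing is weakly dominant for j when that share is at least 1/8.6 = 0.1163, and contributing 0 is dominant otherwise.
Mika, Finn, Hana, Ada and Jia are above the threshold, contributing 38 each; the remaining 4 contribute 0. Total contributed: 190.
The planting fund pays out 8.6 × 190 = 1634.00 in total (split across the unequal shares, but the aggregate is all that matters for the group sum).
The 4 free-riders keep 38 each, adding 152. Group total = 152 + 1634.00 = 1786.00.

1786.00 tokens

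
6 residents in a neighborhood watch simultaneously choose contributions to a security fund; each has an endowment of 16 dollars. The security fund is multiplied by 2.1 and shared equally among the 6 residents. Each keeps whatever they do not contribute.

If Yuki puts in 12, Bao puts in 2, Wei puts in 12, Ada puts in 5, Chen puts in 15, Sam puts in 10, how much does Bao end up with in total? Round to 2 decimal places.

33.60 dollars

Total contributed: 12 + 2 + 12 + 5 + 15 + 10 = 56.
Each receives 2.1 × 56 / 6 = 19.60 from the security fund.
Bao keeps 16 − 2 = 14, so Bao's payoff is 14 + 19.60 = 33.60.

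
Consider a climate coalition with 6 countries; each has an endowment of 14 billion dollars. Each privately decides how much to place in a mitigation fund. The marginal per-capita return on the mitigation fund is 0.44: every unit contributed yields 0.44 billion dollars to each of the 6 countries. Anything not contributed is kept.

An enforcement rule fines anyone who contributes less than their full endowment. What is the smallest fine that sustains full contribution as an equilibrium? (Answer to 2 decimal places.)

Given the others contribute fully, the best deviation is to contribute 0 (any partial contribution still incurs the fine and gives up units whose private return 0.44 is below 1).
Deviating from 14 to 0 saves 14 billion dollars but forfeits the deviator's share of the drop in the mitigation fund: 0.44 × 14 = 6.16.
So the deviation gain is 14 − 6.16 = 7.84, and the fine must be at least 7.84 billion dollars to wipe it out.

7.84 billion dollars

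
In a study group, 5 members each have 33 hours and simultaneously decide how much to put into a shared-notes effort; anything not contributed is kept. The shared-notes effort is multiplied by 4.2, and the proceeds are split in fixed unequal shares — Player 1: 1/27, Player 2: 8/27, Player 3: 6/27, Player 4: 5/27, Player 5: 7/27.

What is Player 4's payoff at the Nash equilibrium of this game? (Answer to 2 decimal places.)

For player j, contributing a unit is worthwhile iff 4.2 × (j's share) ≥ 1, i.e. iff j's share is at least 0.2381.
The shares above 0.2381 belong to Player 2 and Player 5, contributing 33 each; the remaining 3 contribute 0. Total contributed: 66.
Player 4 keeps 33 and receives 4.2 × 66 × 5/27 = 51.33 from the shared-notes effort, for a payoff of 84.33.

84.33 hours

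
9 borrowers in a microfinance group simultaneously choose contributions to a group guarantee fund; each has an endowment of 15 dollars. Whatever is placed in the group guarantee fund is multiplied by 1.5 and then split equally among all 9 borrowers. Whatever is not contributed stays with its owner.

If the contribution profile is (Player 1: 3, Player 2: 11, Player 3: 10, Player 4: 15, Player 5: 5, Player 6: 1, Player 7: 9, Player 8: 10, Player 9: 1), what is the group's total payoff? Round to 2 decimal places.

167.50 dollars

Total contributed: 3 + 11 + 10 + 15 + 5 + 1 + 9 + 10 + 1 = 65; total kept: 9 × 15 − 65 = 70.
The group guarantee fund pays out 1.5 × 65 = 97.50 in aggregate.
Group total = 70 + 97.50 = 167.50.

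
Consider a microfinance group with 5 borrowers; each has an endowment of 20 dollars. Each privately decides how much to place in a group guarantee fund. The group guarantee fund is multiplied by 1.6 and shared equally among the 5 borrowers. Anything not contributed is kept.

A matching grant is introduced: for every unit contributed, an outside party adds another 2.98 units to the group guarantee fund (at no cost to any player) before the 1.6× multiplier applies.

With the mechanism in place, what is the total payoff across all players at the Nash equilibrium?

636.80 dollars

The effective private return per unit is now 1.6 × 3.98 / 5 = 1.2736 > 1, so every player's dominant strategy flips to full contribution.
At the Nash equilibrium everyone contributes 20. Group total payoff = 1.6 × 3.98 × 100 = 636.80.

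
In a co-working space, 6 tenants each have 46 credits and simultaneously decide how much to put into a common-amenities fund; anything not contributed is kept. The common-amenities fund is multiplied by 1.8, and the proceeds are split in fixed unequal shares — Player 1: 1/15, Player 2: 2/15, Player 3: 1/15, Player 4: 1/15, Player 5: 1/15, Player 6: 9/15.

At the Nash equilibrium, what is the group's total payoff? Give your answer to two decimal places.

312.80 credits

Each unit j contributes comes back to j as 1.8 × (j's share), so j prefers to contribute only if that share exceeds 1/1.8 = 0.5556; otherwise keeping the unit dominates.
The only share above 0.5556 is Player 6's 9/15, contributing 46; the remaining 5 contribute 0. Total contributed: 46.
The common-amenities fund pays out 1.8 × 46 = 82.80 in total (split across the unequal shares, but the aggregate is all that matters for the group sum).
The 5 free-riders keep 46 each, adding 230. Group total = 230 + 82.80 = 312.80.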